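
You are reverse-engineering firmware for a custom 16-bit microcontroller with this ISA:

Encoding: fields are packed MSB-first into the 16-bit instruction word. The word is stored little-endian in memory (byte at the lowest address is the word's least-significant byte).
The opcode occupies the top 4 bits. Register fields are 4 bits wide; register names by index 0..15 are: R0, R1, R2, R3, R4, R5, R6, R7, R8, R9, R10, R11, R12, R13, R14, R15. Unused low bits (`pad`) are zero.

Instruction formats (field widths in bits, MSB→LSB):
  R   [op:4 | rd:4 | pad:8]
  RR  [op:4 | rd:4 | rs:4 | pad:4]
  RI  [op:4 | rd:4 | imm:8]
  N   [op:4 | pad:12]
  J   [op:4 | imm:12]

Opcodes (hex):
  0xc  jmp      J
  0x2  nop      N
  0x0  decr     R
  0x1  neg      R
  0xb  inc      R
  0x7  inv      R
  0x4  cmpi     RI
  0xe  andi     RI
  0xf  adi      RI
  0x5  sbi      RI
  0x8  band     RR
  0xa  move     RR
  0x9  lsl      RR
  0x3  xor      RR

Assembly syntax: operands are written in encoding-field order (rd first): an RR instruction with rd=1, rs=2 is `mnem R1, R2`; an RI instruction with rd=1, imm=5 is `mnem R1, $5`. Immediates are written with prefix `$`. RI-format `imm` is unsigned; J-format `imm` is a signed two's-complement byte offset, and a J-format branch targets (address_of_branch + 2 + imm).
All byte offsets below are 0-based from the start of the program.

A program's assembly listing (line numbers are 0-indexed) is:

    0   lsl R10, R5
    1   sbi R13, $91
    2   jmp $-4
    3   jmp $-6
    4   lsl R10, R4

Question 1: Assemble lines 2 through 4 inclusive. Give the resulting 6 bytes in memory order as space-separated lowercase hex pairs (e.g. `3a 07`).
fc cf fa cf 40 9a

L2: jmp op=0xc:4|imm=-4:12 ⇒ 0xcffc ⇒ little fc cf
L3: jmp op=0xc:4|imm=-6:12 ⇒ 0xcffa ⇒ little fa cf
L4: lsl op=0x9:4|rd=10:4|rs=4:4|pad=0:4 ⇒ 0x9a40 ⇒ little 40 9a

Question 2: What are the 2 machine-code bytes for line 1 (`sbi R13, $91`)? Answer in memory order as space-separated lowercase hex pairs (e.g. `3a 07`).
5b 5d

line 1 (sbi): pack op=0x5:4|rd=13:4|imm=91:8 = 0x5d5b; little→ 5b 5d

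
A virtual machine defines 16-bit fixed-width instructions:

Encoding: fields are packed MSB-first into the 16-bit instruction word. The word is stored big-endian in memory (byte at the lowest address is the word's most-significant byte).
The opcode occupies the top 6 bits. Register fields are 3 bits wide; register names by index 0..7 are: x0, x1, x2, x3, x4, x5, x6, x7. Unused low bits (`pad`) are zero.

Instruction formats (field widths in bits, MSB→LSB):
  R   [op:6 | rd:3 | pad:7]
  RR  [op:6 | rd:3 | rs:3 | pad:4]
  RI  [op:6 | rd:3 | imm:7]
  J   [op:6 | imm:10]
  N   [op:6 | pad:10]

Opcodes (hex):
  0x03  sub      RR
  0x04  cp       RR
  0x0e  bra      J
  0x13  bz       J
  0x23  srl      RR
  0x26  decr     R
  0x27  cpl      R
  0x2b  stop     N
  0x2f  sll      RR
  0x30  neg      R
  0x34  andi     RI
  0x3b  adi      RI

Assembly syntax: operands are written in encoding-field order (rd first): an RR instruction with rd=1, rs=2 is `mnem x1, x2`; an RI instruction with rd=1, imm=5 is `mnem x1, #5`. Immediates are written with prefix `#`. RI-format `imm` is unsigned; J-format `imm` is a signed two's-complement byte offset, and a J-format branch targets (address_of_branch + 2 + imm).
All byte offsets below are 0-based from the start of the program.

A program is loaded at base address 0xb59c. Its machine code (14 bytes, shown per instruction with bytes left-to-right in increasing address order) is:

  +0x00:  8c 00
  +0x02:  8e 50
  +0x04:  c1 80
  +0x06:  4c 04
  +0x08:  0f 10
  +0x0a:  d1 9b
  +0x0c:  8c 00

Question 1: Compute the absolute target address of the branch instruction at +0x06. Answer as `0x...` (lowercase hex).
0xb5a8

off 0x06: read 4c 04 as big → 0x4c04
  opcode bits[15:10]=0x13: bz/J
  imm: (w>>0)&0x3ff=0x4 → #4
  target = base 0xb59c + off 0x06 + 2 + imm 4 = 0xb5a8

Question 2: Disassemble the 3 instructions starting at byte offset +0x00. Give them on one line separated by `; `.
+0x00: 8c 00 ⇒ word 0x8c00 (big)
  top 6b → 0x23 → srl [RR]
  rd@[9:7]=0x0 ⇒ x0
  rs@[6:4]=0x0 ⇒ x0
+0x02: 8e 50 ⇒ word 0x8e50 (big)
  top 6b → 0x23 → srl [RR]
  rd@[9:7]=0x4 ⇒ x4
  rs@[6:4]=0x5 ⇒ x5
+0x04: c1 80 ⇒ word 0xc180 (big)
  top 6b → 0x30 → neg [R]
  rd@[9:7]=0x3 ⇒ x3

srl x0, x0; srl x4, x5; neg x3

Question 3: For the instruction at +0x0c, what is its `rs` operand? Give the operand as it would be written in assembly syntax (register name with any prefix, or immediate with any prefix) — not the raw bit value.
x0

@+0c  big-endian(8c 00) = 0x8c00
  opcode bits[15:10]=0x23: srl/RR
  rd@[9:7]=0x0 ⇒ x0
  rs@[6:4]=0x0 ⇒ x0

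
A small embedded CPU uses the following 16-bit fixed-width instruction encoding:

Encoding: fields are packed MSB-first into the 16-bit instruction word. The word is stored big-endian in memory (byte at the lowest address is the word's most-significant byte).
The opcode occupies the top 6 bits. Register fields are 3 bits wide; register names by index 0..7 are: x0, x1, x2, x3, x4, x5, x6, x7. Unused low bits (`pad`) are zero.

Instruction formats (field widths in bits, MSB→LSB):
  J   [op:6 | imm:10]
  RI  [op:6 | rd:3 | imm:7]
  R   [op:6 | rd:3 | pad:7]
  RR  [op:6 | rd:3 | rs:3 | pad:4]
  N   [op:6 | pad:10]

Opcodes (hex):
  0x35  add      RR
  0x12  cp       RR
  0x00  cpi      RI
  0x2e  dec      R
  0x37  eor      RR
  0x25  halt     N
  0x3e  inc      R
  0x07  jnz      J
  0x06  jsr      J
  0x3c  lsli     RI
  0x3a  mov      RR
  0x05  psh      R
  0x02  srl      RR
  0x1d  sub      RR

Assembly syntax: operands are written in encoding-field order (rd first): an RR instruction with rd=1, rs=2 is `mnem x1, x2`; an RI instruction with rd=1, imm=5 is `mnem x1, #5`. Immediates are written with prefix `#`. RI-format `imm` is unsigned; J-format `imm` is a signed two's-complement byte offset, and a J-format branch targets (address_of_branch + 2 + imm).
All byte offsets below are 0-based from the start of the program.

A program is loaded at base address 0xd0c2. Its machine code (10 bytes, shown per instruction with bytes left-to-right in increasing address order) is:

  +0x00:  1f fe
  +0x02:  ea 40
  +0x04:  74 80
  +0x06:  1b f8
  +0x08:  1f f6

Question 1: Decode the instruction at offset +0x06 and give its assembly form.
[06] 1b f8 → 0x1bf8
  top 6b → 0x6 → jsr [J]
  imm: (w>>0)&0x3ff=0x3f8 (s10→-8) → #-8

jsr #-8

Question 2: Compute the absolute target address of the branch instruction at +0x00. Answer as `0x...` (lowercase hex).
[00] 1f fe → 0x1ffe
  top 6b → 0x7 → jnz [J]
  imm@[9:0]=0x3fe (s10→-2) ⇒ #-2
  target = base 0xd0c2 + off 0x00 + 2 + imm -2 = 0xd0c2

0xd0c2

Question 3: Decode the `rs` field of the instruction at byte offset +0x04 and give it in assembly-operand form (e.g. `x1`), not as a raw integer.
x0

[04] 74 80 → 0x7480
  top 6b → 0x1d → sub [RR]
  [9:7] rd=1 = x1
  [6:4] rs=0 = x0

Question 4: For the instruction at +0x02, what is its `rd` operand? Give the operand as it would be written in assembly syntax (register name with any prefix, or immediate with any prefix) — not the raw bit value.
x4

+0x02: ea 40 ⇒ word 0xea40 (big)
  op=0xea40>>10=0x3a ⇒ mov (RR)
  rd: (w>>7)&0x7=0x4 → x4
  rs: (w>>4)&0x7=0x4 → x4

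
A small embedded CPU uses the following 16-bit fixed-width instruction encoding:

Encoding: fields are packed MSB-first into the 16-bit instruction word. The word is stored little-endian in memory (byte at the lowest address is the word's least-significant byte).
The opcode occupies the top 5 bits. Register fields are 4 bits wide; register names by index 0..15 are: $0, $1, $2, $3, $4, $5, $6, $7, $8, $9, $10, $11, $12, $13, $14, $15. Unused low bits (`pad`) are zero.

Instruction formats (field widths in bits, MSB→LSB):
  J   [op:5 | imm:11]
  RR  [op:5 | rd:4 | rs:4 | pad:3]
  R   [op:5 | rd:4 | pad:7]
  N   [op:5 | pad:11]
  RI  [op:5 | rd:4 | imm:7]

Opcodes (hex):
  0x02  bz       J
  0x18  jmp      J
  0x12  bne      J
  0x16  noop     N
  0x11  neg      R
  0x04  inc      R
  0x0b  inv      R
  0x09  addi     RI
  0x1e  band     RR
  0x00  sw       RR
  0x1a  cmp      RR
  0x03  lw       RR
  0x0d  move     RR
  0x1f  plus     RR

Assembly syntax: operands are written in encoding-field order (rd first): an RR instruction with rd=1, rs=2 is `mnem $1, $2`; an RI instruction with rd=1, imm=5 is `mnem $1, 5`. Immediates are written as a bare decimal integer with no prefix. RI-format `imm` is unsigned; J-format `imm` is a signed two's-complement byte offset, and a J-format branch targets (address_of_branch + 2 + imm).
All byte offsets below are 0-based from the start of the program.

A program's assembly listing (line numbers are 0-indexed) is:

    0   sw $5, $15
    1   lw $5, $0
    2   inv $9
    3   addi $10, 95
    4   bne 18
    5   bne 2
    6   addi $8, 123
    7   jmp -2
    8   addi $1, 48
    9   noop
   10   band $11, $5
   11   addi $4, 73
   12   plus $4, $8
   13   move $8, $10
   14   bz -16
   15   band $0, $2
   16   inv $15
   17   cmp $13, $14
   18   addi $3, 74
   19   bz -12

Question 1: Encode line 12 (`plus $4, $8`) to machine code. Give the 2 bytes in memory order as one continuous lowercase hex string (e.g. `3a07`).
40fa

L12: plus op=0x1f:5|rd=4:4|rs=8:4|pad=0:3 ⇒ 0xfa40 ⇒ little 40 fa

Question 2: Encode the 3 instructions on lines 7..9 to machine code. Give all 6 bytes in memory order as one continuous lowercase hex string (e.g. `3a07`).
7. jmp fields op=0x18:5|imm=-2:11 → word c7feh → fe c7
8. addi fields op=0x9:5|rd=1:4|imm=48:7 → word 48b0h → b0 48
9. noop fields op=0x16:5|pad=0:11 → word b000h → 00 b0

fec7b04800b0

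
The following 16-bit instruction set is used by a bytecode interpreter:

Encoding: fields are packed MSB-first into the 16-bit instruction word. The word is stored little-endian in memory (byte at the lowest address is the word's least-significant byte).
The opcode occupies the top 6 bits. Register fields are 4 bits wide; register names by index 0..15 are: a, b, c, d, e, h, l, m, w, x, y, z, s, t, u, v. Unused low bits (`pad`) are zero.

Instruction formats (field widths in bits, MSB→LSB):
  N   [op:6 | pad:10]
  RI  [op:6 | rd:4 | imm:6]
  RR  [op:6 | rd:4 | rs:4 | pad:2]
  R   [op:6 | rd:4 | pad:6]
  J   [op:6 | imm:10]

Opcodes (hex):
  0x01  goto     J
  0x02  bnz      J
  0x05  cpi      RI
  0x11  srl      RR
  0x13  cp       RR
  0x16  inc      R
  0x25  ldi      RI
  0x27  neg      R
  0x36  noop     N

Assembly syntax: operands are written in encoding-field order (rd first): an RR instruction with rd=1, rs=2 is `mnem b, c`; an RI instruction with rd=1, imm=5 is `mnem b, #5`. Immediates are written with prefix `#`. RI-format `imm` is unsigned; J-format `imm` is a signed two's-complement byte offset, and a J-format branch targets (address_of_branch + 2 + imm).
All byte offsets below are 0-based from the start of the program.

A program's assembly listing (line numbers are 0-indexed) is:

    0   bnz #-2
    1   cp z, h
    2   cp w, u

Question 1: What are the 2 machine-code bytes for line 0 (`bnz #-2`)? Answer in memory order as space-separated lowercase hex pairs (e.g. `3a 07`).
0. bnz fields op=0x2:6|imm=-2:10 → word 0bfeh → fe 0b

fe 0b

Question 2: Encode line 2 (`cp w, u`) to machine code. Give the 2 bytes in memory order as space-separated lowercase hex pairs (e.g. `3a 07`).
38 4e

L2: cp op=0x13:6|rd=8:4|rs=14:4|pad=0:2 ⇒ 0x4e38 ⇒ little 38 4e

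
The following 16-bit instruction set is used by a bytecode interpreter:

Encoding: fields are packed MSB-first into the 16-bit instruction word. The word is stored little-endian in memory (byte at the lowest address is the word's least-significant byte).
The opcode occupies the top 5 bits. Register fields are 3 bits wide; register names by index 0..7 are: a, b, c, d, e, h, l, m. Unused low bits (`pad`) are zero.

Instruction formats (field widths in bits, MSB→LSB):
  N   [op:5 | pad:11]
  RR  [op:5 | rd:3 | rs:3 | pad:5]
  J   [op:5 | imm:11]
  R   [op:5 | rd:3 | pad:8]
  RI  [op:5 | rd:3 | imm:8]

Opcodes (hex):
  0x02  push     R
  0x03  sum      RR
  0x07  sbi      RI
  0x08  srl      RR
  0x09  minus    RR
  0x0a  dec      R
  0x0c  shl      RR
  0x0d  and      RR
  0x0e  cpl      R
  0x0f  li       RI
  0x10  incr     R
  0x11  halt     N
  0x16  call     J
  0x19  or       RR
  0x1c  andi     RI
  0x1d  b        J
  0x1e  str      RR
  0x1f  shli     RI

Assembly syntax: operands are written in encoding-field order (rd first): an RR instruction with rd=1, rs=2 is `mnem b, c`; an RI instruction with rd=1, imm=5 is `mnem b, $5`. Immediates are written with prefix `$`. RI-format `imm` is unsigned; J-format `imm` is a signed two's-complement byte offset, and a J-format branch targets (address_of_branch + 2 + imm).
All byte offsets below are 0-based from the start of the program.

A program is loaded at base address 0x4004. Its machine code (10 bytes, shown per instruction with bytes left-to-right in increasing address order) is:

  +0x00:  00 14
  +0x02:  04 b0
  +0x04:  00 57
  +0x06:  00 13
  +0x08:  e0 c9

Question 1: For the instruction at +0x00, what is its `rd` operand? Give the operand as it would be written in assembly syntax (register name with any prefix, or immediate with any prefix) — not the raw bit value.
[00] 00 14 → 0x1400
  top 5b → 0x2 → push [R]
  rd@[10:8]=0x4 ⇒ e

e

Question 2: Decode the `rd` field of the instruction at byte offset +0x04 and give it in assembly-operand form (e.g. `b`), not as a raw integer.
m

[04] 00 57 → 0x5700
  top 5b → 0xa → dec [R]
  rd@[10:8]=0x7 ⇒ m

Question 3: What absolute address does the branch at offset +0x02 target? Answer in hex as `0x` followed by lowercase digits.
@+02  little-endian(04 b0) = 0xb004
  top 5b → 0x16 → call [J]
  imm@[10:0]=0x4 ⇒ $4
  target = base 0x4004 + off 0x02 + 2 + imm 4 = 0x400c

0x400c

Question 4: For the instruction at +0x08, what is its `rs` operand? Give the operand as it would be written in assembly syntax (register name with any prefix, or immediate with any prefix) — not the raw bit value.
m

@+08  little-endian(e0 c9) = 0xc9e0
  op=0xc9e0>>11=0x19 ⇒ or (RR)
  [10:8] rd=1 = b
  [7:5] rs=7 = m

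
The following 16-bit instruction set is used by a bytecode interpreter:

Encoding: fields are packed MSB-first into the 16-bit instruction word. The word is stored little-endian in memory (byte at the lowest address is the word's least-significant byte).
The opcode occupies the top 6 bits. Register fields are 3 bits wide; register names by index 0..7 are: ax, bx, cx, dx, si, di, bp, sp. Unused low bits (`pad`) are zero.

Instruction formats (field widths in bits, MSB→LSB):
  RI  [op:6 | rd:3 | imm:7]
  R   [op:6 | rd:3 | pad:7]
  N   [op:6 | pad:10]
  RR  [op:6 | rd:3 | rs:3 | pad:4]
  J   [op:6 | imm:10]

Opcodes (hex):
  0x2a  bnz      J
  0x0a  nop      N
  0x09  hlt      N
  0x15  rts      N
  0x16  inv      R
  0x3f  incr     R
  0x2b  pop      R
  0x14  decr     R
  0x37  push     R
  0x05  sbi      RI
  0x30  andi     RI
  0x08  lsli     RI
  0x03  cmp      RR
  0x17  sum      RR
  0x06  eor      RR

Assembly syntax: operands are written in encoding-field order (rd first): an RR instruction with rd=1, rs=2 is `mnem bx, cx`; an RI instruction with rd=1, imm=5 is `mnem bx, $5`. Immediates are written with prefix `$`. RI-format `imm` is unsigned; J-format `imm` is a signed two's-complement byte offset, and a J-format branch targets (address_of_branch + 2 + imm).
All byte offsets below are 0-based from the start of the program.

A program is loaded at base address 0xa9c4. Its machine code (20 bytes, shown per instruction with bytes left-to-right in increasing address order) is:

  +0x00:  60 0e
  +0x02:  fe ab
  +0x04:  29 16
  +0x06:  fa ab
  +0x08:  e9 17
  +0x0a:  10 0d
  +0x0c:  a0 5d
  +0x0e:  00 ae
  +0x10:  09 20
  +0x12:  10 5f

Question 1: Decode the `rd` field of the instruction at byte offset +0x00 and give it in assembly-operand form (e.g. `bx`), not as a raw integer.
[00] 60 0e → 0x0e60
  top 6b → 0x3 → cmp [RR]
  [9:7] rd=4 = si
  [6:4] rs=6 = bp

si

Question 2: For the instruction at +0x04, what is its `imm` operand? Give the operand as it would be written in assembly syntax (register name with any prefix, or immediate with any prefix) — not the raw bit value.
$41

off 0x04: read 29 16 as little → 0x1629
  opcode bits[15:10]=0x5: sbi/RI
  [9:7] rd=4 = si
  [6:0] imm=41 = $41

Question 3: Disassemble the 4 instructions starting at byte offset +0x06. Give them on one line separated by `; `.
off 0x06: read fa ab as little → 0xabfa
  op=0xabfa>>10=0x2a ⇒ bnz (J)
  imm: (w>>0)&0x3ff=0x3fa (s10→-6) → $-6
off 0x08: read e9 17 as little → 0x17e9
  op=0x17e9>>10=0x5 ⇒ sbi (RI)
  rd: (w>>7)&0x7=0x7 → sp
  imm: (w>>0)&0x7f=0x69 → $105
off 0x0a: read 10 0d as little → 0x0d10
  op=0x0d10>>10=0x3 ⇒ cmp (RR)
  rd: (w>>7)&0x7=0x2 → cx
  rs: (w>>4)&0x7=0x1 → bx
off 0x0c: read a0 5d as little → 0x5da0
  op=0x5da0>>10=0x17 ⇒ sum (RR)
  rd: (w>>7)&0x7=0x3 → dx
  rs: (w>>4)&0x7=0x2 → cx

bnz $-6; sbi sp, $105; cmp cx, bx; sum dx, cx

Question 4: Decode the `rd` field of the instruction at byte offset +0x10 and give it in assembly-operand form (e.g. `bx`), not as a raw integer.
[10] 09 20 → 0x2009
  opcode bits[15:10]=0x8: lsli/RI
  rd@[9:7]=0x0 ⇒ ax
  imm@[6:0]=0x9 ⇒ $9

ax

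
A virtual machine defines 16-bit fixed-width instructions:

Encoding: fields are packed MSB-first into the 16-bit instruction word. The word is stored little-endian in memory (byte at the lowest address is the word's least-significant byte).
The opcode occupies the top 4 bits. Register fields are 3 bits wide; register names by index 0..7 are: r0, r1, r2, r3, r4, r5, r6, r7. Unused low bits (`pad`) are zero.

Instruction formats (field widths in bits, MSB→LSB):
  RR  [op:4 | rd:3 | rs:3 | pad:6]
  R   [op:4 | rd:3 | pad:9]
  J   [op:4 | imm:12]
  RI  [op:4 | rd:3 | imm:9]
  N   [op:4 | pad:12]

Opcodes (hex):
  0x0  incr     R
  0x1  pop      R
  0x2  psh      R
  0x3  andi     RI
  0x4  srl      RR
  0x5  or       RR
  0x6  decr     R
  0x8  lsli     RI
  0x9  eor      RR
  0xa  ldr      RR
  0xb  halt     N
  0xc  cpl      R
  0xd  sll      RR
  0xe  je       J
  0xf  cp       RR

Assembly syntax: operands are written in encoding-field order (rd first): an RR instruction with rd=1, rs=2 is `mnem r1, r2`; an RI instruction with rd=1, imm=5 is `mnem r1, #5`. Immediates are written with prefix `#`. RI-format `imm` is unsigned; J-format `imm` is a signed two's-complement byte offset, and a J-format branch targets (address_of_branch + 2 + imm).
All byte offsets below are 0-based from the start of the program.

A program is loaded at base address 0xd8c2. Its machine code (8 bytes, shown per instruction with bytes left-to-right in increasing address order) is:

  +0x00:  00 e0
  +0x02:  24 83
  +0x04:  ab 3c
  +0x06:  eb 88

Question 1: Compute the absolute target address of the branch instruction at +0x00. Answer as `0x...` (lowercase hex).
off 0x00: read 00 e0 as little → 0xe000
  op=0xe000>>12=0xe ⇒ je (J)
  imm@[11:0]=0x0 ⇒ #0
  target = base 0xd8c2 + off 0x00 + 2 + imm 0 = 0xd8c4

0xd8c4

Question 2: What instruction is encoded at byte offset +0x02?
lsli r1, #292

off 0x02: read 24 83 as little → 0x8324
  top 4b → 0x8 → lsli [RI]
  rd: (w>>9)&0x7=0x1 → r1
  imm: (w>>0)&0x1ff=0x124 → #292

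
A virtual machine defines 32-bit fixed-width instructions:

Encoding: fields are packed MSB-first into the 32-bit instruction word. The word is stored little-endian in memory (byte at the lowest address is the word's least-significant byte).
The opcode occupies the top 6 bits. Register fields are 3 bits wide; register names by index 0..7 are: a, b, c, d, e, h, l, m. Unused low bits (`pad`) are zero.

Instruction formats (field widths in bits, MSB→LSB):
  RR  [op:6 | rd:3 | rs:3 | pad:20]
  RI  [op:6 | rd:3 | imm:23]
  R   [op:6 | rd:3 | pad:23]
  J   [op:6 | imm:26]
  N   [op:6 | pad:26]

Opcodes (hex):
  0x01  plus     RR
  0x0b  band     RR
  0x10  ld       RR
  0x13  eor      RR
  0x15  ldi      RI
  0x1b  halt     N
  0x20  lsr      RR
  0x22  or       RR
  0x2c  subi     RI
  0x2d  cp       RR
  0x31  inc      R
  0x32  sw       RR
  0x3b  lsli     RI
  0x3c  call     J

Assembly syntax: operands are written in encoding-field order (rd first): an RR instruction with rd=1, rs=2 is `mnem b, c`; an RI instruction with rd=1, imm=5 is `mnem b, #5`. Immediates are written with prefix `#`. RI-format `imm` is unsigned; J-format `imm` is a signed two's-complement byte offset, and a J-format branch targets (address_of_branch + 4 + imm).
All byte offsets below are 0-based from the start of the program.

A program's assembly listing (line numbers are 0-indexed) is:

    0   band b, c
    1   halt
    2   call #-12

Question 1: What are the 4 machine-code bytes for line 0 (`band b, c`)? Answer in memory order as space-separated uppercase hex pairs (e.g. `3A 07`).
00 00 A0 2C

line 0 (band): pack op=0xb:6|rd=1:3|rs=2:3|pad=0:20 = 0x2ca00000; little→ 00 00 a0 2c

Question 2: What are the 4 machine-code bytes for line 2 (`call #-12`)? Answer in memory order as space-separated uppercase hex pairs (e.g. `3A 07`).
F4 FF FF F3

L2: call op=0x3c:6|imm=-12:26 ⇒ 0xf3fffff4 ⇒ little f4 ff ff f3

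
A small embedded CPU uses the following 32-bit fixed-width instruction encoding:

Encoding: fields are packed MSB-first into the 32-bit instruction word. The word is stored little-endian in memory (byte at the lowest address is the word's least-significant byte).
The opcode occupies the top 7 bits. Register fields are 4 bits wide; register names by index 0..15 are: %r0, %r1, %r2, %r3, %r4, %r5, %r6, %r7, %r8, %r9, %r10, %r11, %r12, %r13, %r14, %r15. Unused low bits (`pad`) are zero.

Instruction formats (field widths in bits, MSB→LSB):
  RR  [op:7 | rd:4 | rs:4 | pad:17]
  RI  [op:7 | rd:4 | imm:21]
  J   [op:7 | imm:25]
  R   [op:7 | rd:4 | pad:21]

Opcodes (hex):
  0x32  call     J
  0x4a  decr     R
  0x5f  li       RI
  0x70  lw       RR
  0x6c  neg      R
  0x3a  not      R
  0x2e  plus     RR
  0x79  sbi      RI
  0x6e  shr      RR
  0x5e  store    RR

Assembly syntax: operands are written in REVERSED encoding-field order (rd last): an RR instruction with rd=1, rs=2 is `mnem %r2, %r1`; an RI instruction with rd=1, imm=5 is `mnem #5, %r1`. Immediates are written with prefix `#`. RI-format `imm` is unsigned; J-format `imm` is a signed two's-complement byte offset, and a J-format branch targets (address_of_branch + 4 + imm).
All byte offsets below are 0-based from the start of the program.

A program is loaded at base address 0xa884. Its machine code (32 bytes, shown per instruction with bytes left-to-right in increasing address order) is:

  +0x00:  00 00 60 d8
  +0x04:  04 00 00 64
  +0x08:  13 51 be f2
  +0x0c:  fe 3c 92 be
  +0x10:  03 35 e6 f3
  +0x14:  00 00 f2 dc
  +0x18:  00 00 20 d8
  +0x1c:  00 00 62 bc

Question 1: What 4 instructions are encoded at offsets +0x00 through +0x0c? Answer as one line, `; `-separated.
neg %r3; call #4; sbi #1986835, %r5; li #1195262, %r4

[00] 00 00 60 d8 → 0xd8600000
  top 7b → 0x6c → neg [R]
  rd: (w>>21)&0xf=0x3 → %r3
[04] 04 00 00 64 → 0x64000004
  top 7b → 0x32 → call [J]
  imm: (w>>0)&0x1ffffff=0x4 → #4
[08] 13 51 be f2 → 0xf2be5113
  top 7b → 0x79 → sbi [RI]
  rd: (w>>21)&0xf=0x5 → %r5
  imm: (w>>0)&0x1fffff=0x1e5113 → #1986835
[0c] fe 3c 92 be → 0xbe923cfe
  top 7b → 0x5f → li [RI]
  rd: (w>>21)&0xf=0x4 → %r4
  imm: (w>>0)&0x1fffff=0x123cfe → #1195262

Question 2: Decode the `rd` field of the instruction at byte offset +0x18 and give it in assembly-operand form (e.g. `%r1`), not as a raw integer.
%r1

off 0x18: read 00 00 20 d8 as little → 0xd8200000
  top 7b → 0x6c → neg [R]
  rd@[24:21]=0x1 ⇒ %r1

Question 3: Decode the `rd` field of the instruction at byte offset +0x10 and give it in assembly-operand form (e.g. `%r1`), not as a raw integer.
@+10  little-endian(03 35 e6 f3) = 0xf3e63503
  op=0xf3e63503>>25=0x79 ⇒ sbi (RI)
  [24:21] rd=15 = %r15
  [20:0] imm=406787 = #406787

%r15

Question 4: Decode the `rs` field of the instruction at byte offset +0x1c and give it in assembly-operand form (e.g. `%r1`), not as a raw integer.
%r1

@+1c  little-endian(00 00 62 bc) = 0xbc620000
  top 7b → 0x5e → store [RR]
  rd@[24:21]=0x3 ⇒ %r3
  rs@[20:17]=0x1 ⇒ %r1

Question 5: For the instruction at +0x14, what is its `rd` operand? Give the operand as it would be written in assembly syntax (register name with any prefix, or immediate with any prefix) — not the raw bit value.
off 0x14: read 00 00 f2 dc as little → 0xdcf20000
  op=0xdcf20000>>25=0x6e ⇒ shr (RR)
  rd: (w>>21)&0xf=0x7 → %r7
  rs: (w>>17)&0xf=0x9 → %r9

%r7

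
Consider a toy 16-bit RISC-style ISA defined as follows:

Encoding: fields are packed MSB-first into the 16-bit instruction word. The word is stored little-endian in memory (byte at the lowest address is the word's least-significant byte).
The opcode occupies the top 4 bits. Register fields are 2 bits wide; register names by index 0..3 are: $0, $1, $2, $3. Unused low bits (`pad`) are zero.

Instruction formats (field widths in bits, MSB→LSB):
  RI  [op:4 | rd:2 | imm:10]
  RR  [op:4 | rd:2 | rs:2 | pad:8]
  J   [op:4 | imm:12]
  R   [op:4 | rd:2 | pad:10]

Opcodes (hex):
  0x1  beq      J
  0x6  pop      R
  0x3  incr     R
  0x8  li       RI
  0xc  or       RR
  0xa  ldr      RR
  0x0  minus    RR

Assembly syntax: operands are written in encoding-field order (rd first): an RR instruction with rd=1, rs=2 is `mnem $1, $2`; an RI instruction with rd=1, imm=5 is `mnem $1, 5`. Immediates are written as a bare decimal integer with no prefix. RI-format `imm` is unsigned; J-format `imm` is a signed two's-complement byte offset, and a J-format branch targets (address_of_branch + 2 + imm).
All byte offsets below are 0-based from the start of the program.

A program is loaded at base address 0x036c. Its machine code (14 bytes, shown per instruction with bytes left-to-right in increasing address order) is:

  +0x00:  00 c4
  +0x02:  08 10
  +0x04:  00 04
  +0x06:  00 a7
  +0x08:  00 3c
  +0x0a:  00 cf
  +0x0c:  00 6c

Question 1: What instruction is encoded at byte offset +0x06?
off 0x06: read 00 a7 as little → 0xa700
  op=0xa700>>12=0xa ⇒ ldr (RR)
  [11:10] rd=1 = $1
  [9:8] rs=3 = $3

ldr $1, $3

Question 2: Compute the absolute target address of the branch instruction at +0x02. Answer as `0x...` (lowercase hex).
0x0378

+0x02: 08 10 ⇒ word 0x1008 (little)
  opcode bits[15:12]=0x1: beq/J
  imm: (w>>0)&0xfff=0x8 → 8
  target = base 0x036c + off 0x02 + 2 + imm 8 = 0x0378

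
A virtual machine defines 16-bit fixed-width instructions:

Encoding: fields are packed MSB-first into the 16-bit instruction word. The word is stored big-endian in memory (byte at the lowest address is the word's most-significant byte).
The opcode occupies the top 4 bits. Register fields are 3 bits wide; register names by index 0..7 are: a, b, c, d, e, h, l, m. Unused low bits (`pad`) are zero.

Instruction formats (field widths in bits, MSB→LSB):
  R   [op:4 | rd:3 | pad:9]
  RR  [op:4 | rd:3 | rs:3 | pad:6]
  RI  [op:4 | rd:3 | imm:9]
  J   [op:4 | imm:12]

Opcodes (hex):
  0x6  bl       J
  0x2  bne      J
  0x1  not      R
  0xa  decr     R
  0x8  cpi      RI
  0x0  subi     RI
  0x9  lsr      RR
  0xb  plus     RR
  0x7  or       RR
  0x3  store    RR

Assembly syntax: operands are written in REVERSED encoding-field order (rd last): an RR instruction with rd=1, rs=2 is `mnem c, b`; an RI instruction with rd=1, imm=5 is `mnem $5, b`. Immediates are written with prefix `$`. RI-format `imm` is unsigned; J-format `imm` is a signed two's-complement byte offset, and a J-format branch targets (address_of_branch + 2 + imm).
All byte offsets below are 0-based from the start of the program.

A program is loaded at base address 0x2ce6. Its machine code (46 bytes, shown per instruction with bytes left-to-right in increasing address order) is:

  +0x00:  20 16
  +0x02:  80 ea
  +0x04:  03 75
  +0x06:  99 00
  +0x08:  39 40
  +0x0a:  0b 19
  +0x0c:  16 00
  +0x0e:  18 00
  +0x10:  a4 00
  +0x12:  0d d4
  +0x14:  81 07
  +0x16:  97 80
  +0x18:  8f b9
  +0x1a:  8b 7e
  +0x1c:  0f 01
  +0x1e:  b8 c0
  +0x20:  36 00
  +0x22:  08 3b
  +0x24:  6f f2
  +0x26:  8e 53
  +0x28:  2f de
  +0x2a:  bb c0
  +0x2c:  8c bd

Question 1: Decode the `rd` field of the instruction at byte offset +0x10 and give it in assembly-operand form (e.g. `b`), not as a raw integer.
c

off 0x10: read a4 00 as big → 0xa400
  op=0xa400>>12=0xa ⇒ decr (R)
  rd: (w>>9)&0x7=0x2 → c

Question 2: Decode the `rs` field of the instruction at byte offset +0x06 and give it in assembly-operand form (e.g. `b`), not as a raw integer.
+0x06: 99 00 ⇒ word 0x9900 (big)
  op=0x9900>>12=0x9 ⇒ lsr (RR)
  [11:9] rd=4 = e
  [8:6] rs=4 = e

e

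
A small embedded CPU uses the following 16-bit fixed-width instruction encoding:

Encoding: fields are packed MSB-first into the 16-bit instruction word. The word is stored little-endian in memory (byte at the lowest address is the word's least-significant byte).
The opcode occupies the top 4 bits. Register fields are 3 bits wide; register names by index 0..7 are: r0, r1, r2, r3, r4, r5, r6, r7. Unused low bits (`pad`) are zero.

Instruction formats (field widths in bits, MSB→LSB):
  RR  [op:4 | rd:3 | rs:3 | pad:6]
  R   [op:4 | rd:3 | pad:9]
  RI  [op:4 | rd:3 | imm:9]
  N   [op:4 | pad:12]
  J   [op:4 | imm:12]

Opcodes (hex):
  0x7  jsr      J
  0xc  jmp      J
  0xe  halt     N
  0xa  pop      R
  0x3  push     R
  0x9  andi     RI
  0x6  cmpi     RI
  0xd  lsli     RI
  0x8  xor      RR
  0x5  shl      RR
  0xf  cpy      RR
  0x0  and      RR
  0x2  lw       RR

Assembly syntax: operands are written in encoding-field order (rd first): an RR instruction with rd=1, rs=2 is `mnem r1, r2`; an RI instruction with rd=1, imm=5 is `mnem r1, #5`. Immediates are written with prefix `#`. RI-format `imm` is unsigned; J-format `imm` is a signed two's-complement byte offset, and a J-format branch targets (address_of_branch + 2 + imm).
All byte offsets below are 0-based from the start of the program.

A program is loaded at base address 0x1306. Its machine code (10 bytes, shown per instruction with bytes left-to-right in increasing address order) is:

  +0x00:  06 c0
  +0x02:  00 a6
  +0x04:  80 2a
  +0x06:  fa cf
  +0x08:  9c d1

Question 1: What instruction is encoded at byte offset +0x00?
@+00  little-endian(06 c0) = 0xc006
  top 4b → 0xc → jmp [J]
  imm: (w>>0)&0xfff=0x6 → #6

jmp #6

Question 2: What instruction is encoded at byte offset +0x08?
lsli r0, #412

+0x08: 9c d1 ⇒ word 0xd19c (little)
  top 4b → 0xd → lsli [RI]
  [11:9] rd=0 = r0
  [8:0] imm=412 = #412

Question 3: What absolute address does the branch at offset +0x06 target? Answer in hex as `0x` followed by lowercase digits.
[06] fa cf → 0xcffa
  op=0xcffa>>12=0xc ⇒ jmp (J)
  imm@[11:0]=0xffa (s12→-6) ⇒ #-6
  target = base 0x1306 + off 0x06 + 2 + imm -6 = 0x1308

0x1308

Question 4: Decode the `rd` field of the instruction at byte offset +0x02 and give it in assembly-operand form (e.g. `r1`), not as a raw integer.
+0x02: 00 a6 ⇒ word 0xa600 (little)
  opcode bits[15:12]=0xa: pop/R
  [11:9] rd=3 = r3

r3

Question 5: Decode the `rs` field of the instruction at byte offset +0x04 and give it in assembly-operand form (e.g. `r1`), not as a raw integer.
[04] 80 2a → 0x2a80
  opcode bits[15:12]=0x2: lw/RR
  rd@[11:9]=0x5 ⇒ r5
  rs@[8:6]=0x2 ⇒ r2

r2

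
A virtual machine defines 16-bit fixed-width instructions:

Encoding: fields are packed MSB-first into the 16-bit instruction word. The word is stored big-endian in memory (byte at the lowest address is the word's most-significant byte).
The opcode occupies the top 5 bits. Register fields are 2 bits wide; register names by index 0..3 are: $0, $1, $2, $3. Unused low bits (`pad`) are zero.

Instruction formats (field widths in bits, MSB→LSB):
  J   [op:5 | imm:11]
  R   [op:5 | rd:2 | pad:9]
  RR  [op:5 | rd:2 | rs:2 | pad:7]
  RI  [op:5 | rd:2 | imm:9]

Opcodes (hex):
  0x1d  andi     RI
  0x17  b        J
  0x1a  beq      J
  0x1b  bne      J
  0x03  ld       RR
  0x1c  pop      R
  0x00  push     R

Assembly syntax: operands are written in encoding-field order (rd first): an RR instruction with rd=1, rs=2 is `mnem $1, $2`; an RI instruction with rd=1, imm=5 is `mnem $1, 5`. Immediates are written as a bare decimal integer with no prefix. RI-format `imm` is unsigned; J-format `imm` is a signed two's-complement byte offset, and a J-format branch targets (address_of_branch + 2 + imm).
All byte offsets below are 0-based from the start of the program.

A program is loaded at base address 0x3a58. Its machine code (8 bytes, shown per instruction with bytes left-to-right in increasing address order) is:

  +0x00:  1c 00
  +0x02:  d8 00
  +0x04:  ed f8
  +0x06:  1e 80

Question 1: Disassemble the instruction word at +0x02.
off 0x02: read d8 00 as big → 0xd800
  opcode bits[15:11]=0x1b: bne/J
  imm: (w>>0)&0x7ff=0x0 → 0

bne 0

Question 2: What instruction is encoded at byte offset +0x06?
ld $3, $1

off 0x06: read 1e 80 as big → 0x1e80
  top 5b → 0x3 → ld [RR]
  rd: (w>>9)&0x3=0x3 → $3
  rs: (w>>7)&0x3=0x1 → $1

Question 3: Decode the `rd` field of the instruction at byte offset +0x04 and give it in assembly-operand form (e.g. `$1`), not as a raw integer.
$2

+0x04: ed f8 ⇒ word 0xedf8 (big)
  opcode bits[15:11]=0x1d: andi/RI
  rd@[10:9]=0x2 ⇒ $2
  imm@[8:0]=0x1f8 ⇒ 504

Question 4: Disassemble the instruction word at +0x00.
ld $2, $0

off 0x00: read 1c 00 as big → 0x1c00
  op=0x1c00>>11=0x3 ⇒ ld (RR)
  rd@[10:9]=0x2 ⇒ $2
  rs@[8:7]=0x0 ⇒ $0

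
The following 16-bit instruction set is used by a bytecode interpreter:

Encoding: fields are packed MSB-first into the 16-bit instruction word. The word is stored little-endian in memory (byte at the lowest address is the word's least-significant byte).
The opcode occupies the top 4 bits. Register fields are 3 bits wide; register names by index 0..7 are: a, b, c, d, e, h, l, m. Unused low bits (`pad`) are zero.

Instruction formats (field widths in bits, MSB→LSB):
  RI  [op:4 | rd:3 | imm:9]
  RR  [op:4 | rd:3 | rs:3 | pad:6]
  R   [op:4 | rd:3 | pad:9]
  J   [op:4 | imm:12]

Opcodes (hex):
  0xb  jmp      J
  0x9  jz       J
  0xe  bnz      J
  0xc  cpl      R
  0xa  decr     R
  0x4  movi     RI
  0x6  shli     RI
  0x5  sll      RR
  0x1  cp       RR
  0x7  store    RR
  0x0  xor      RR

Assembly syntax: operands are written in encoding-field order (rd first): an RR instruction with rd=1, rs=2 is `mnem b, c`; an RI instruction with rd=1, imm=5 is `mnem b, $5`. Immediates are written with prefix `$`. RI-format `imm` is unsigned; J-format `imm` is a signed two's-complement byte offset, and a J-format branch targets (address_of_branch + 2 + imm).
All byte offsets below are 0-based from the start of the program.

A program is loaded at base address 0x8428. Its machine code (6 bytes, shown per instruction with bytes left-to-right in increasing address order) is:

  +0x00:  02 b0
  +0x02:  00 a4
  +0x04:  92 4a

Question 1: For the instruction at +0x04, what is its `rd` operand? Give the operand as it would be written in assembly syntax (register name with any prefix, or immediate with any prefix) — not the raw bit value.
[04] 92 4a → 0x4a92
  op=0x4a92>>12=0x4 ⇒ movi (RI)
  rd: (w>>9)&0x7=0x5 → h
  imm: (w>>0)&0x1ff=0x92 → $146

h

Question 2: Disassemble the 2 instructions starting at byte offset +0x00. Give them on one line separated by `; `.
@+00  little-endian(02 b0) = 0xb002
  opcode bits[15:12]=0xb: jmp/J
  [11:0] imm=2 = $2
@+02  little-endian(00 a4) = 0xa400
  opcode bits[15:12]=0xa: decr/R
  [11:9] rd=2 = c

jmp $2; decr c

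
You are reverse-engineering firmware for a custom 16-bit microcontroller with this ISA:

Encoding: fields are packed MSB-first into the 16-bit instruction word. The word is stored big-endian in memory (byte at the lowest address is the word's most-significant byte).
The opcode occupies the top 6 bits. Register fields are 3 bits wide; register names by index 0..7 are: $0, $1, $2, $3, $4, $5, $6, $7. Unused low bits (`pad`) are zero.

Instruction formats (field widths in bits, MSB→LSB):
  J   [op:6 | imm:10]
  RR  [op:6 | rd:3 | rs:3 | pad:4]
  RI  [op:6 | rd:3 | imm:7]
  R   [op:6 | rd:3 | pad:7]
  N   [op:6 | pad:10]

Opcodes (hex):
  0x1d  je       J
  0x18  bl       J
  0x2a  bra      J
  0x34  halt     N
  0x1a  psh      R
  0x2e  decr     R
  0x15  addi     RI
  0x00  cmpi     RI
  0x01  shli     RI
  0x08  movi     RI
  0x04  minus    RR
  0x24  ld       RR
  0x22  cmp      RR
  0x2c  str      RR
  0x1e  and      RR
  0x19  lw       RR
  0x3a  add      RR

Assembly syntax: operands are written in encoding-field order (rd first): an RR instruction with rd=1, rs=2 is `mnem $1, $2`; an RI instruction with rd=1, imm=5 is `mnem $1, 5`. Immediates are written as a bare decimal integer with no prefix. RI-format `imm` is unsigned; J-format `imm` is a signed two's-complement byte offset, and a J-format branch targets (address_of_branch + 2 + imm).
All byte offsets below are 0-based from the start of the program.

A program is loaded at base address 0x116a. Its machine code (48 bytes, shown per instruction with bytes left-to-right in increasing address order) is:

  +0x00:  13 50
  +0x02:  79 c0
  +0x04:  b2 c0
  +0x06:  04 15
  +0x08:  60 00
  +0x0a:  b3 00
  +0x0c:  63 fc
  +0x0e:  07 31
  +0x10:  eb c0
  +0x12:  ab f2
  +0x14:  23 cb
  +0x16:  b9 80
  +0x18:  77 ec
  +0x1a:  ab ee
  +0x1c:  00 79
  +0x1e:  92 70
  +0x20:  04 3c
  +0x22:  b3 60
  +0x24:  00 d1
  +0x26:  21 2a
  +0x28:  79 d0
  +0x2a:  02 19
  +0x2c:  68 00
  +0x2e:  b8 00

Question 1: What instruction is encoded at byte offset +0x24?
cmpi $1, 81

@+24  big-endian(00 d1) = 0x00d1
  op=0x00d1>>10=0x0 ⇒ cmpi (RI)
  [9:7] rd=1 = $1
  [6:0] imm=81 = 81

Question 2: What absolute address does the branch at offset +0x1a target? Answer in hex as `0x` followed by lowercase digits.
0x1174

@+1a  big-endian(ab ee) = 0xabee
  op=0xabee>>10=0x2a ⇒ bra (J)
  [9:0] imm=1006 (s10→-18) = -18
  target = base 0x116a + off 0x1a + 2 + imm -18 = 0x1174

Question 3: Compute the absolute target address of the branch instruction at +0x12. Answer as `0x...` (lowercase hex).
0x1170

[12] ab f2 → 0xabf2
  opcode bits[15:10]=0x2a: bra/J
  imm@[9:0]=0x3f2 (s10→-14) ⇒ -14
  target = base 0x116a + off 0x12 + 2 + imm -14 = 0x1170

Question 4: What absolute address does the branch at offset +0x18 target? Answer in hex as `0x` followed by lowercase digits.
0x1170

[18] 77 ec → 0x77ec
  op=0x77ec>>10=0x1d ⇒ je (J)
  [9:0] imm=1004 (s10→-20) = -20
  target = base 0x116a + off 0x18 + 2 + imm -20 = 0x1170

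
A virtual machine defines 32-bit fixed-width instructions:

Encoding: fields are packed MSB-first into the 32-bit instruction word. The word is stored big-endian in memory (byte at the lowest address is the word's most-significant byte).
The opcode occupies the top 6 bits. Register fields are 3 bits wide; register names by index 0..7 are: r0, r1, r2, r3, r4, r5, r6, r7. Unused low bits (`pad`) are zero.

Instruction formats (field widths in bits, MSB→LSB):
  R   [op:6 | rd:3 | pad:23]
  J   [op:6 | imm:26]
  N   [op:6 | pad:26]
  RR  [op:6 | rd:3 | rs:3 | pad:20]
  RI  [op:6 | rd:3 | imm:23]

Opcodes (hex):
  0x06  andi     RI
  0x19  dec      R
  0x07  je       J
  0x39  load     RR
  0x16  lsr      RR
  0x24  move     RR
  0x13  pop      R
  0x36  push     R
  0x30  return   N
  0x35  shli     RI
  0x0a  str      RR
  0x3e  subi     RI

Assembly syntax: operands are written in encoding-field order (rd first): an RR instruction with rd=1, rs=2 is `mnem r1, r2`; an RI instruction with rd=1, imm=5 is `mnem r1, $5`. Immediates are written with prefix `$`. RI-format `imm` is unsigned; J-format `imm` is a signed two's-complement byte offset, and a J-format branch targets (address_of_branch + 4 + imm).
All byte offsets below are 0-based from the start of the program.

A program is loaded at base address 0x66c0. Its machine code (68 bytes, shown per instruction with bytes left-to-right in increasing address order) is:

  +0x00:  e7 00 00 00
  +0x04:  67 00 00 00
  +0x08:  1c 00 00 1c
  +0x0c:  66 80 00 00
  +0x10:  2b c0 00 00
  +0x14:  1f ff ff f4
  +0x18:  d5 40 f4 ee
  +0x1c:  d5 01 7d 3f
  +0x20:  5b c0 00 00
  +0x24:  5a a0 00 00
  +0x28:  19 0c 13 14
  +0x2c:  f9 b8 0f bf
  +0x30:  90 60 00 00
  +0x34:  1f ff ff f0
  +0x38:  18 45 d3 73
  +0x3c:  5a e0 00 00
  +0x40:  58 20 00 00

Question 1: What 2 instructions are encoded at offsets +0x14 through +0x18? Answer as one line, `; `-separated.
je $-12; shli r2, $4257006

off 0x14: read 1f ff ff f4 as big → 0x1ffffff4
  op=0x1ffffff4>>26=0x7 ⇒ je (J)
  imm: (w>>0)&0x3ffffff=0x3fffff4 (s26→-12) → $-12
off 0x18: read d5 40 f4 ee as big → 0xd540f4ee
  op=0xd540f4ee>>26=0x35 ⇒ shli (RI)
  rd: (w>>23)&0x7=0x2 → r2
  imm: (w>>0)&0x7fffff=0x40f4ee → $4257006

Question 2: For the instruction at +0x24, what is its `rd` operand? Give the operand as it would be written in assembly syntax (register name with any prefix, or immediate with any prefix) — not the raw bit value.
r5

off 0x24: read 5a a0 00 00 as big → 0x5aa00000
  op=0x5aa00000>>26=0x16 ⇒ lsr (RR)
  [25:23] rd=5 = r5
  [22:20] rs=2 = r2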